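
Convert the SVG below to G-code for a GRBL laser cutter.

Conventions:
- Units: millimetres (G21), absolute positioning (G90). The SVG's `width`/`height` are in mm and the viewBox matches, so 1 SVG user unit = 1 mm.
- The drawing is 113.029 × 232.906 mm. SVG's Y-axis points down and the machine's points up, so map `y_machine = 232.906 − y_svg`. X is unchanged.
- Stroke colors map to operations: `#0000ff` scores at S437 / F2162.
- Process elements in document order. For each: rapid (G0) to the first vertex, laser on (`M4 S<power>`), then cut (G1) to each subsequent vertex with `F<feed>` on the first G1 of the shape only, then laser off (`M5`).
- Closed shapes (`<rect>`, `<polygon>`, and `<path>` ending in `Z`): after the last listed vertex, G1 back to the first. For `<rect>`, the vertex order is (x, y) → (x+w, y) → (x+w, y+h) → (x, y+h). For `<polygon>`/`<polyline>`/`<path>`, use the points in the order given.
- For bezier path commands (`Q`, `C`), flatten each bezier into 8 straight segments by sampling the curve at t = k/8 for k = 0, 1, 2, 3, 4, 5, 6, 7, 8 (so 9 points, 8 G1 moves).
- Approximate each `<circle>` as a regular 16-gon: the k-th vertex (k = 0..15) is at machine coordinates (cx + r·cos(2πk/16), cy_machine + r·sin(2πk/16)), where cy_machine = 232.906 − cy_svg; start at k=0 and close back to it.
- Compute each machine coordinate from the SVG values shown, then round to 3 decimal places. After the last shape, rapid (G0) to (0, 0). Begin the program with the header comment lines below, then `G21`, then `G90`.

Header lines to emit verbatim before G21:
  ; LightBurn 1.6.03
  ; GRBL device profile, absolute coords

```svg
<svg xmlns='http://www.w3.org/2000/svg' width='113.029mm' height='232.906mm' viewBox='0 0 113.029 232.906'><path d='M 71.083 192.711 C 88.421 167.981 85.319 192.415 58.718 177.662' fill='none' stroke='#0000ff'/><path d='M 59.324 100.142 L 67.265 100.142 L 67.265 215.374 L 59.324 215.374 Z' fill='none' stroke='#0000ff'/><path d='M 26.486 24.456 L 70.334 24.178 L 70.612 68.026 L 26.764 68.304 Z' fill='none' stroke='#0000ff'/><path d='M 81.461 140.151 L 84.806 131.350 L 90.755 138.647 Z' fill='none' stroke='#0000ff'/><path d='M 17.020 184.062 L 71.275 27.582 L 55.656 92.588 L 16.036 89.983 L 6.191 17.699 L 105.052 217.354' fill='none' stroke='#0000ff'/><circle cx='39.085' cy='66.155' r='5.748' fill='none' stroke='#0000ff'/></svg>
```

; LightBurn 1.6.03
; GRBL device profile, absolute coords
G21
G90
G0 X71.083 Y40.195
M4 S437
G1 X76.621 Y47.337 F2162
G1 X80.206 Y50.905
G1 X81.804 Y51.934
G1 X81.378 Y51.461
G1 X78.892 Y50.520
G1 X74.310 Y50.146
G1 X67.598 Y51.376
G1 X58.718 Y55.244
M5
G0 X59.324 Y132.764
M4 S437
G1 X67.265 Y132.764 F2162
G1 X67.265 Y17.532
G1 X59.324 Y17.532
G1 X59.324 Y132.764
M5
G0 X26.486 Y208.450
M4 S437
G1 X70.334 Y208.728 F2162
G1 X70.612 Y164.880
G1 X26.764 Y164.602
G1 X26.486 Y208.450
M5
G0 X81.461 Y92.755
M4 S437
G1 X84.806 Y101.556 F2162
G1 X90.755 Y94.259
G1 X81.461 Y92.755
M5
G0 X17.020 Y48.844
M4 S437
G1 X71.275 Y205.324 F2162
G1 X55.656 Y140.318
G1 X16.036 Y142.923
G1 X6.191 Y215.207
G1 X105.052 Y15.552
M5
G0 X44.833 Y166.751
M4 S437
G1 X44.395 Y168.951 F2162
G1 X43.149 Y170.815
G1 X41.285 Y172.061
G1 X39.085 Y172.499
G1 X36.885 Y172.061
G1 X35.021 Y170.815
G1 X33.775 Y168.951
G1 X33.337 Y166.751
G1 X33.775 Y164.551
G1 X35.021 Y162.687
G1 X36.885 Y161.441
G1 X39.085 Y161.003
G1 X41.285 Y161.441
G1 X43.149 Y162.687
G1 X44.395 Y164.551
G1 X44.833 Y166.751
M5
G0 X0.000 Y0.000

viewBox `0 0 113.029 232.906` with mm width/height → 1 unit = 1 mm. Flip: y_m = 232.906 − y_svg.

**Shape 1** — `<path>` cubic bezier, stroke `#0000ff` → score (S437, F2162). Control points (SVG): P0=(71.083,192.711), P1=(88.421,167.981), P2=(85.319,192.415), P3=(58.718,177.662); sampled at t=k/8. Machine vertices: (71.083,40.195) → (76.621,47.337) → (80.206,50.905) → (81.804,51.934) → (81.378,51.461) → (78.892,50.520) → (74.310,50.146) → (67.598,51.376) → (58.718,55.244). Open path.

**Shape 2** — `<path>` rectangle, stroke `#0000ff` → score (S437, F2162). Machine vertices: (59.324,132.764) → (67.265,132.764) → (67.265,17.532) → (59.324,17.532) → (59.324,132.764). Closed: final G1 returns to the first vertex.

**Shape 3** — `<path>` regular polygon, stroke `#0000ff` → score (S437, F2162). Machine vertices: (26.486,208.450) → (70.334,208.728) → (70.612,164.880) → (26.764,164.602) → (26.486,208.450). Closed: final G1 returns to the first vertex.

**Shape 4** — `<path>` regular polygon, stroke `#0000ff` → score (S437, F2162). Machine vertices: (81.461,92.755) → (84.806,101.556) → (90.755,94.259) → (81.461,92.755). Closed: final G1 returns to the first vertex.

**Shape 5** — `<path>` open polyline, stroke `#0000ff` → score (S437, F2162). Machine vertices: (17.020,48.844) → (71.275,205.324) → (55.656,140.318) → (16.036,142.923) → (6.191,215.207) → (105.052,15.552). Open path.

**Shape 6** — `<circle>` circle, stroke `#0000ff` → score (S437, F2162). Machine vertices: (44.833,166.751) → (44.395,168.951) → (43.149,170.815) → (41.285,172.061) → (39.085,172.499) → (36.885,172.061) → (35.021,170.815) → (33.775,168.951) → (33.337,166.751) → (33.775,164.551) → (35.021,162.687) → (36.885,161.441) → (39.085,161.003) → (41.285,161.441) → (43.149,162.687) → (44.395,164.551) → (44.833,166.751). Closed: final G1 returns to the first vertex.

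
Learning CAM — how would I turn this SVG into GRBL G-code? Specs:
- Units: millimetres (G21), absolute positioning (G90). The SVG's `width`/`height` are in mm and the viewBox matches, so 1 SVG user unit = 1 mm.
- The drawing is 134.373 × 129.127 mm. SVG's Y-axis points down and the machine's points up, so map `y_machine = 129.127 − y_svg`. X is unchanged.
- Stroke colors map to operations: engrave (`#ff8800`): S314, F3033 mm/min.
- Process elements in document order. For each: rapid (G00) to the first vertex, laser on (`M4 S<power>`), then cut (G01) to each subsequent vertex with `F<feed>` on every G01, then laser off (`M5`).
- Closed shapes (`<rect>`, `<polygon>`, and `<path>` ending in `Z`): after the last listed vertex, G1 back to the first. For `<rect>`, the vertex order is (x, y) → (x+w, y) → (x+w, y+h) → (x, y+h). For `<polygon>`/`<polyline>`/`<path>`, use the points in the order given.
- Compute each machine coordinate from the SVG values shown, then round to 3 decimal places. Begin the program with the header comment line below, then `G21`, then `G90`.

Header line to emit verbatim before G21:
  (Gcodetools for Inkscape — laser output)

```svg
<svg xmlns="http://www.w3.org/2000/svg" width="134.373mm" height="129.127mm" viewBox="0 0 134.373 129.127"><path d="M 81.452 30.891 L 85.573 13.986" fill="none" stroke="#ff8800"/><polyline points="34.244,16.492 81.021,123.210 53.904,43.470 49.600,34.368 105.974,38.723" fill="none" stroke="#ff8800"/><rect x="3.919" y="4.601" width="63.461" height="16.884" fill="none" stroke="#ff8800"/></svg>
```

1 u = 1 mm; y_m = 129.127 − y.

[1] `<path>` line segment, #ff8800→engrave S314 F3033: (81.452,98.236) → (85.573,115.141)

[2] `<polyline>` open polyline, #ff8800→engrave S314 F3033: (34.244,112.635) → (81.021,5.917) → (53.904,85.657) → (49.600,94.759) → (105.974,90.404)

[3] `<rect>` rectangle, #ff8800→engrave S314 F3033: (3.919,124.526) → (67.380,124.526) → (67.380,107.642) → (3.919,107.642) → (3.919,124.526) (closed)

(Gcodetools for Inkscape — laser output)
G21
G90
G00 X81.452 Y98.236
M4 S314
G01 X85.573 Y115.141 F3033
M5
G00 X34.244 Y112.635
M4 S314
G01 X81.021 Y5.917 F3033
G01 X53.904 Y85.657 F3033
G01 X49.600 Y94.759 F3033
G01 X105.974 Y90.404 F3033
M5
G00 X3.919 Y124.526
M4 S314
G01 X67.380 Y124.526 F3033
G01 X67.380 Y107.642 F3033
G01 X3.919 Y107.642 F3033
G01 X3.919 Y124.526 F3033
M5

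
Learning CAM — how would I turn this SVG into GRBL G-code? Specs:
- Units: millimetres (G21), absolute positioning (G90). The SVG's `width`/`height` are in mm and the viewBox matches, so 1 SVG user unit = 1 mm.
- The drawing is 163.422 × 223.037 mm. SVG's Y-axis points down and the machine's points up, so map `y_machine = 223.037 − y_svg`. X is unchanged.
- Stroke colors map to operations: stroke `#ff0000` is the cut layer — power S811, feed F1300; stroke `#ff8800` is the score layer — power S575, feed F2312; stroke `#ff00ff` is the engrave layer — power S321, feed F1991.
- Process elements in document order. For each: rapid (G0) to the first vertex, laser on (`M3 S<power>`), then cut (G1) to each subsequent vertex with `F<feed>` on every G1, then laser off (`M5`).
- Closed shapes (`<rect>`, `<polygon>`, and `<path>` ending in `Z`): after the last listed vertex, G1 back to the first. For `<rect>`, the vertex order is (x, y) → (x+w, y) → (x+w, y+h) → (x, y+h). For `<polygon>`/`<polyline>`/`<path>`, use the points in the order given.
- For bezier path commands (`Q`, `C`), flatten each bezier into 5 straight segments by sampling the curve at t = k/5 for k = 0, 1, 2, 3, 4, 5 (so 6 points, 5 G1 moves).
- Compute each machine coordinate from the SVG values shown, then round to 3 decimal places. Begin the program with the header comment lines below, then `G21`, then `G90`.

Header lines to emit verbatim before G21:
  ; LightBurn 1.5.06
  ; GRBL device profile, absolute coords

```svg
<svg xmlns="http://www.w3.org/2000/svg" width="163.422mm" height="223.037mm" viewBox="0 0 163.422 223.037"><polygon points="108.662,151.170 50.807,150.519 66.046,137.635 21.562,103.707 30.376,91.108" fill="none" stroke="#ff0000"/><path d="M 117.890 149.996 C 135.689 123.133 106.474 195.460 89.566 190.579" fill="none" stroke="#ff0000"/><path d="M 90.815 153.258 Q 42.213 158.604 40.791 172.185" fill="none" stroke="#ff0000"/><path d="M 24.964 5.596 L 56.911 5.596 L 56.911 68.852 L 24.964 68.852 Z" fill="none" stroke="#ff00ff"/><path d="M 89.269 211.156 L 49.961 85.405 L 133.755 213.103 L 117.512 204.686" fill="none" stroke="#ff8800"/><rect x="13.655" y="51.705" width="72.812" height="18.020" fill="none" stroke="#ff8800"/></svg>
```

; LightBurn 1.5.06
; GRBL device profile, absolute coords
G21
G90
G0 X108.662 Y71.867
M3 S811
G1 X50.807 Y72.518 F1300
G1 X66.046 Y85.402 F1300
G1 X21.562 Y119.330 F1300
G1 X30.376 Y131.929 F1300
G1 X108.662 Y71.867 F1300
M5
G0 X117.890 Y73.041
M3 S811
G1 X123.402 Y78.667 F1300
G1 X120.479 Y68.955 F1300
G1 X111.966 Y52.371 F1300
G1 X100.713 Y37.383 F1300
G1 X89.566 Y32.458 F1300
M5
G0 X90.815 Y69.779
M3 S811
G1 X73.261 Y67.311 F1300
G1 X59.482 Y64.185 F1300
G1 X49.477 Y60.399 F1300
G1 X43.247 Y55.955 F1300
G1 X40.791 Y50.852 F1300
M5
G0 X24.964 Y217.441
M3 S321
G1 X56.911 Y217.441 F1991
G1 X56.911 Y154.185 F1991
G1 X24.964 Y154.185 F1991
G1 X24.964 Y217.441 F1991
M5
G0 X89.269 Y11.881
M3 S575
G1 X49.961 Y137.632 F2312
G1 X133.755 Y9.934 F2312
G1 X117.512 Y18.351 F2312
M5
G0 X13.655 Y171.332
M3 S575
G1 X86.467 Y171.332 F2312
G1 X86.467 Y153.312 F2312
G1 X13.655 Y153.312 F2312
G1 X13.655 Y171.332 F2312
M5

viewBox `0 0 163.422 223.037` with mm width/height → 1 unit = 1 mm. Flip: y_m = 223.037 − y_svg.

**Shape 1** — `<polygon>` closed polygon, stroke `#ff0000` → cut (S811, F1300). Machine vertices: (108.662,71.867) → (50.807,72.518) → (66.046,85.402) → (21.562,119.330) → (30.376,131.929) → (108.662,71.867). Closed: final G1 returns to the first vertex.

**Shape 2** — `<path>` cubic bezier, stroke `#ff0000` → cut (S811, F1300). Control points (SVG): P0=(117.890,149.996), P1=(135.689,123.133), P2=(106.474,195.460), P3=(89.566,190.579); sampled at t=k/5. Machine vertices: (117.890,73.041) → (123.402,78.667) → (120.479,68.955) → (111.966,52.371) → (100.713,37.383) → (89.566,32.458). Open path.

**Shape 3** — `<path>` quadratic bezier, stroke `#ff0000` → cut (S811, F1300). Control points (SVG): P0=(90.815,153.258), P1=(42.213,158.604), P2=(40.791,172.185); sampled at t=k/5. Machine vertices: (90.815,69.779) → (73.261,67.311) → (59.482,64.185) → (49.477,60.399) → (43.247,55.955) → (40.791,50.852). Open path.

**Shape 4** — `<path>` rectangle, stroke `#ff00ff` → engrave (S321, F1991). Machine vertices: (24.964,217.441) → (56.911,217.441) → (56.911,154.185) → (24.964,154.185) → (24.964,217.441). Closed: final G1 returns to the first vertex.

**Shape 5** — `<path>` open polyline, stroke `#ff8800` → score (S575, F2312). Machine vertices: (89.269,11.881) → (49.961,137.632) → (133.755,9.934) → (117.512,18.351). Open path.

**Shape 6** — `<rect>` rectangle, stroke `#ff8800` → score (S575, F2312). Machine vertices: (13.655,171.332) → (86.467,171.332) → (86.467,153.312) → (13.655,153.312) → (13.655,171.332). Closed: final G1 returns to the first vertex.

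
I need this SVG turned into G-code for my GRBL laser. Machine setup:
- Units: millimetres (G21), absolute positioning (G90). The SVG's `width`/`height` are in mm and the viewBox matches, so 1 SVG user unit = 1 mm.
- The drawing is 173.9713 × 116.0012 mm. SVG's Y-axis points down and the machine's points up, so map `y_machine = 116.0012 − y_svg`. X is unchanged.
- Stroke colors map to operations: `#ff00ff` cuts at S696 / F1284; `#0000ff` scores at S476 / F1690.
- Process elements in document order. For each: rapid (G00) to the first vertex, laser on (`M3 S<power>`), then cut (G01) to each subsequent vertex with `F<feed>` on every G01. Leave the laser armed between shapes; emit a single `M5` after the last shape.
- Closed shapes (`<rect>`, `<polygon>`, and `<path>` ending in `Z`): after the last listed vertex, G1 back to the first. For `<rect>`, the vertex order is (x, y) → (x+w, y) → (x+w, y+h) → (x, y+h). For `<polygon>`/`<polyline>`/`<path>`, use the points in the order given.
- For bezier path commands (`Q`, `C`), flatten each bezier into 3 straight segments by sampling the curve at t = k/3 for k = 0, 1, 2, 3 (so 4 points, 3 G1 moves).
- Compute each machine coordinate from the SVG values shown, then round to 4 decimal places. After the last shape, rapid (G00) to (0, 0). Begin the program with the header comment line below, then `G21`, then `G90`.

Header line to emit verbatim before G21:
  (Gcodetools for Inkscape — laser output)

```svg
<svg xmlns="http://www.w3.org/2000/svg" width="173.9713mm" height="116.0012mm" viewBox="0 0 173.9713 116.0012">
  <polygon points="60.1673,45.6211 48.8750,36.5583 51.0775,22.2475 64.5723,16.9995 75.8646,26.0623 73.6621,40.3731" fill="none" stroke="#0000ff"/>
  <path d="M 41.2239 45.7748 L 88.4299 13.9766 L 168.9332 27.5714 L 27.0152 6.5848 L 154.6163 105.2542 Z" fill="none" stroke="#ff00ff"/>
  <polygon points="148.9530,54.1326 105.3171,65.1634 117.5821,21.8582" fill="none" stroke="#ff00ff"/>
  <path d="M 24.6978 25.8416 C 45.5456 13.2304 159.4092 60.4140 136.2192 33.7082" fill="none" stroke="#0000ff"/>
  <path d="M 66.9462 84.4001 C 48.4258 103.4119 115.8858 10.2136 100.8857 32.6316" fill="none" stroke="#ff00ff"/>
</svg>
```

(Gcodetools for Inkscape — laser output)
G21
G90
G00 X60.1673 Y70.3801
M3 S476
G01 X48.8750 Y79.4429 F1690
G01 X51.0775 Y93.7537 F1690
G01 X64.5723 Y99.0017 F1690
G01 X75.8646 Y89.9389 F1690
G01 X73.6621 Y75.6281 F1690
G01 X60.1673 Y70.3801 F1690
G00 X41.2239 Y70.2264
M3 S696
G01 X88.4299 Y102.0246 F1284
G01 X168.9332 Y88.4298 F1284
G01 X27.0152 Y109.4164 F1284
G01 X154.6163 Y10.7470 F1284
G01 X41.2239 Y70.2264 F1284
G00 X148.9530 Y61.8686
M3 S696
G01 X105.3171 Y50.8378 F1284
G01 X117.5821 Y94.1430 F1284
G01 X148.9530 Y61.8686 F1284
G00 X24.6978 Y90.1596
M3 S476
G01 X68.0298 Y87.7905 F1690
G01 X122.2458 Y75.2657 F1690
G01 X136.2192 Y82.2930 F1690
G00 X66.9462 Y31.6011
M3 S696
G01 X70.8474 Y41.5547 F1284
G01 X94.6376 Y75.6868 F1284
G01 X100.8857 Y83.3696 F1284
M5
G00 X0.0000 Y0.0000

viewBox `0 0 173.9713 116.0012` with mm width/height → 1 unit = 1 mm. Flip: y_m = 116.0012 − y_svg.

**Shape 1** — `<polygon>` regular polygon, stroke `#0000ff` → score (S476, F1690). Machine vertices: (60.1673,70.3801) → (48.8750,79.4429) → (51.0775,93.7537) → (64.5723,99.0017) → (75.8646,89.9389) → (73.6621,75.6281) → (60.1673,70.3801). Closed: final G1 returns to the first vertex.

**Shape 2** — `<path>` closed polygon, stroke `#ff00ff` → cut (S696, F1284). Machine vertices: (41.2239,70.2264) → (88.4299,102.0246) → (168.9332,88.4298) → (27.0152,109.4164) → (154.6163,10.7470) → (41.2239,70.2264). Closed: final G1 returns to the first vertex.

**Shape 3** — `<polygon>` regular polygon, stroke `#ff00ff` → cut (S696, F1284). Machine vertices: (148.9530,61.8686) → (105.3171,50.8378) → (117.5821,94.1430) → (148.9530,61.8686). Closed: final G1 returns to the first vertex.

**Shape 4** — `<path>` cubic bezier, stroke `#0000ff` → score (S476, F1690). Control points (SVG): P0=(24.6978,25.8416), P1=(45.5456,13.2304), P2=(159.4092,60.4140), P3=(136.2192,33.7082); sampled at t=k/3. Machine vertices: (24.6978,90.1596) → (68.0298,87.7905) → (122.2458,75.2657) → (136.2192,82.2930). Open path.

**Shape 5** — `<path>` cubic bezier, stroke `#ff00ff` → cut (S696, F1284). Control points (SVG): P0=(66.9462,84.4001), P1=(48.4258,103.4119), P2=(115.8858,10.2136), P3=(100.8857,32.6316); sampled at t=k/3. Machine vertices: (66.9462,31.6011) → (70.8474,41.5547) → (94.6376,75.6868) → (100.8857,83.3696). Open path.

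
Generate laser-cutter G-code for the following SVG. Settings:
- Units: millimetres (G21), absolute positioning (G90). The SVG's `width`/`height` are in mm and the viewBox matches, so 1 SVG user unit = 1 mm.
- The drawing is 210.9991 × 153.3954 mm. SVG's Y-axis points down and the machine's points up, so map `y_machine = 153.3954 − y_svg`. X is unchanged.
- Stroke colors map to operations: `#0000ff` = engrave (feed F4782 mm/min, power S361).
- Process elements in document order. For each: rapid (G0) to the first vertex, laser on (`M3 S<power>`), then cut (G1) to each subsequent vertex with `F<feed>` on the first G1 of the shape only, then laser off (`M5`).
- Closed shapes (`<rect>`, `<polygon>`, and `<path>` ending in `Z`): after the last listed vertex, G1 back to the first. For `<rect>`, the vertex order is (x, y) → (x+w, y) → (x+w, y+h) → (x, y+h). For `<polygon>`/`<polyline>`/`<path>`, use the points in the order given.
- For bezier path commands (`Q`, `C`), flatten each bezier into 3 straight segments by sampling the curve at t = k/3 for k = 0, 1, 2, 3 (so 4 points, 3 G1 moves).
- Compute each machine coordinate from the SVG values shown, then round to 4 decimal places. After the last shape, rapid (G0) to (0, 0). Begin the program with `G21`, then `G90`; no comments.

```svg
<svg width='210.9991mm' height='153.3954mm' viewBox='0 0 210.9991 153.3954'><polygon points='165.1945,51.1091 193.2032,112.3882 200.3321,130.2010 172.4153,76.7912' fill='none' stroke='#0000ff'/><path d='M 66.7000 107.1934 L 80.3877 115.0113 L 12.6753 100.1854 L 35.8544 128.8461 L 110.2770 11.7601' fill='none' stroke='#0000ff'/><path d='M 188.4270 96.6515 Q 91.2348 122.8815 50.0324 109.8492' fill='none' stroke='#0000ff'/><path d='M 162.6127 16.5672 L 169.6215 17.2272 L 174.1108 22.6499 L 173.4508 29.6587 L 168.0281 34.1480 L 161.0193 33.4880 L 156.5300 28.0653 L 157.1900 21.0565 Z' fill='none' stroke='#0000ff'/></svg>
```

G21
G90
G0 X165.1945 Y102.2863
M3 S361
G1 X193.2032 Y41.0072 F4782
G1 X200.3321 Y23.1944
G1 X172.4153 Y76.6042
G1 X165.1945 Y102.2863
M5
G0 X66.7000 Y46.2020
M3 S361
G1 X80.3877 Y38.3841 F4782
G1 X12.6753 Y53.2100
G1 X35.8544 Y24.5493
G1 X110.2770 Y141.6353
M5
G0 X188.4270 Y56.7439
M3 S361
G1 X129.8533 Y43.6197 F4782
G1 X83.7218 Y39.2205
G1 X50.0324 Y43.5462
M5
G0 X162.6127 Y136.8282
M3 S361
G1 X169.6215 Y136.1682 F4782
G1 X174.1108 Y130.7455
G1 X173.4508 Y123.7367
G1 X168.0281 Y119.2474
G1 X161.0193 Y119.9074
G1 X156.5300 Y125.3301
G1 X157.1900 Y132.3389
G1 X162.6127 Y136.8282
M5
G0 X0.0000 Y0.0000

1 u = 1 mm; y_m = 153.3954 − y.

[1] `<polygon>` closed polygon, #0000ff→engrave S361 F4782: (165.1945,102.2863) → (193.2032,41.0072) → (200.3321,23.1944) → (172.4153,76.6042) → (165.1945,102.2863) (closed)

[2] `<path>` open polyline, #0000ff→engrave S361 F4782: (66.7000,46.2020) → (80.3877,38.3841) → (12.6753,53.2100) → (35.8544,24.5493) → (110.2770,141.6353)

[3] `<path>` quadratic bezier, #0000ff→engrave S361 F4782: (188.4270,56.7439) → (129.8533,43.6197) → (83.7218,39.2205) → (50.0324,43.5462)

[4] `<path>` regular polygon, #0000ff→engrave S361 F4782: (162.6127,136.8282) → (169.6215,136.1682) → (174.1108,130.7455) → (173.4508,123.7367) → (168.0281,119.2474) → (161.0193,119.9074) → (156.5300,125.3301) → (157.1900,132.3389) → (162.6127,136.8282) (closed)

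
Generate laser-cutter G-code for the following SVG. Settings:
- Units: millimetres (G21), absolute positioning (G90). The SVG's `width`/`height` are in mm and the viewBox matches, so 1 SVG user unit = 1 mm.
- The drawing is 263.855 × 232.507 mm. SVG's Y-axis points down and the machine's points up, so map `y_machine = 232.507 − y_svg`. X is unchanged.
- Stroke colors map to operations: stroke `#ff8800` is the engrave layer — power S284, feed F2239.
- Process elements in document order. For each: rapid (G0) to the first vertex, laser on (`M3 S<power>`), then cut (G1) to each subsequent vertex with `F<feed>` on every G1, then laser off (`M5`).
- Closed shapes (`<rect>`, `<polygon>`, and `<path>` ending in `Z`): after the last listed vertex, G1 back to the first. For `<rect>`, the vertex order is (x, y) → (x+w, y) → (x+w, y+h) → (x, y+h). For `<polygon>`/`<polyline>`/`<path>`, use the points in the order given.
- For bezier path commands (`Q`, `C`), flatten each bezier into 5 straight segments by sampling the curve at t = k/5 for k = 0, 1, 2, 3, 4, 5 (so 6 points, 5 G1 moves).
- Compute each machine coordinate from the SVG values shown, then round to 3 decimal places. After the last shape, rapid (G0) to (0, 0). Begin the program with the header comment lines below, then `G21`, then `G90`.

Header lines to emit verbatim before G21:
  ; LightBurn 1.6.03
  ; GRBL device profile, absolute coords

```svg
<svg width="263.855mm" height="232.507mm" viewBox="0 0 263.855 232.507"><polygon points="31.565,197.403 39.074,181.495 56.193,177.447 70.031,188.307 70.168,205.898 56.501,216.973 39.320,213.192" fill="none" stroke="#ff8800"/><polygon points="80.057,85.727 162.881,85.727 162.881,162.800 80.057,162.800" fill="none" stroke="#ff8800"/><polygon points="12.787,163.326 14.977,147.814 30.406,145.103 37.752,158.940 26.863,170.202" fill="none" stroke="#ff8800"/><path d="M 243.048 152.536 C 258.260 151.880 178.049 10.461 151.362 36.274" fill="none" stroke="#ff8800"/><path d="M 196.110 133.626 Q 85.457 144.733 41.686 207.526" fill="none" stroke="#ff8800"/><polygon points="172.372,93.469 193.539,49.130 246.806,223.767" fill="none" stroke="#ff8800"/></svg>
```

; LightBurn 1.6.03
; GRBL device profile, absolute coords
G21
G90
G0 X31.565 Y35.104
M3 S284
G1 X39.074 Y51.012 F2239
G1 X56.193 Y55.060 F2239
G1 X70.031 Y44.200 F2239
G1 X70.168 Y26.609 F2239
G1 X56.501 Y15.534 F2239
G1 X39.320 Y19.315 F2239
G1 X31.565 Y35.104 F2239
M5
G0 X80.057 Y146.780
M3 S284
G1 X162.881 Y146.780 F2239
G1 X162.881 Y69.707 F2239
G1 X80.057 Y69.707 F2239
G1 X80.057 Y146.780 F2239
M5
G0 X12.787 Y69.181
M3 S284
G1 X14.977 Y84.693 F2239
G1 X30.406 Y87.404 F2239
G1 X37.752 Y73.567 F2239
G1 X26.863 Y62.305 F2239
G1 X12.787 Y69.181 F2239
M5
G0 X243.048 Y79.971
M3 S284
G1 X241.916 Y94.792 F2239
G1 X225.032 Y128.613 F2239
G1 X199.545 Y166.649 F2239
G1 X172.606 Y194.117 F2239
G1 X151.362 Y196.233 F2239
M5
G0 X196.110 Y98.881
M3 S284
G1 X154.524 Y92.371 F2239
G1 X118.289 Y81.726 F2239
G1 X87.404 Y66.946 F2239
G1 X61.870 Y48.031 F2239
G1 X41.686 Y24.981 F2239
M5
G0 X172.372 Y139.038
M3 S284
G1 X193.539 Y183.377 F2239
G1 X246.806 Y8.740 F2239
G1 X172.372 Y139.038 F2239
M5
G0 X0.000 Y0.000

Since the viewBox matches the mm dimensions, user units are millimetres directly. The only transform is the Y-flip y_m = 232.507 − y_svg.

Shape 1 is a regular polygon drawn with `<polygon>`. Its stroke #ff8800 means engrave at S284, F2239. After flipping Y the toolpath is (31.565,35.104) → (39.074,51.012) → (56.193,55.060) → (70.031,44.200) → (70.168,26.609) → (56.501,15.534) → (39.320,19.315) → (31.565,35.104), returning to the start.

Shape 2 is a rectangle drawn with `<polygon>`. Its stroke #ff8800 means engrave at S284, F2239. After flipping Y the toolpath is (80.057,146.780) → (162.881,146.780) → (162.881,69.707) → (80.057,69.707) → (80.057,146.780), returning to the start.

Shape 3 is a regular polygon drawn with `<polygon>`. Its stroke #ff8800 means engrave at S284, F2239. After flipping Y the toolpath is (12.787,69.181) → (14.977,84.693) → (30.406,87.404) → (37.752,73.567) → (26.863,62.305) → (12.787,69.181), returning to the start.

Shape 4 is a cubic bezier drawn with `<path>`. Its stroke #ff8800 means engrave at S284, F2239. After flipping Y the toolpath is (243.048,79.971) → (241.916,94.792) → (225.032,128.613) → (199.545,166.649) → (172.606,194.117) → (151.362,196.233).

Shape 5 is a quadratic bezier drawn with `<path>`. Its stroke #ff8800 means engrave at S284, F2239. After flipping Y the toolpath is (196.110,98.881) → (154.524,92.371) → (118.289,81.726) → (87.404,66.946) → (61.870,48.031) → (41.686,24.981).

Shape 6 is a closed polygon drawn with `<polygon>`. Its stroke #ff8800 means engrave at S284, F2239. After flipping Y the toolpath is (172.372,139.038) → (193.539,183.377) → (246.806,8.740) → (172.372,139.038), returning to the start.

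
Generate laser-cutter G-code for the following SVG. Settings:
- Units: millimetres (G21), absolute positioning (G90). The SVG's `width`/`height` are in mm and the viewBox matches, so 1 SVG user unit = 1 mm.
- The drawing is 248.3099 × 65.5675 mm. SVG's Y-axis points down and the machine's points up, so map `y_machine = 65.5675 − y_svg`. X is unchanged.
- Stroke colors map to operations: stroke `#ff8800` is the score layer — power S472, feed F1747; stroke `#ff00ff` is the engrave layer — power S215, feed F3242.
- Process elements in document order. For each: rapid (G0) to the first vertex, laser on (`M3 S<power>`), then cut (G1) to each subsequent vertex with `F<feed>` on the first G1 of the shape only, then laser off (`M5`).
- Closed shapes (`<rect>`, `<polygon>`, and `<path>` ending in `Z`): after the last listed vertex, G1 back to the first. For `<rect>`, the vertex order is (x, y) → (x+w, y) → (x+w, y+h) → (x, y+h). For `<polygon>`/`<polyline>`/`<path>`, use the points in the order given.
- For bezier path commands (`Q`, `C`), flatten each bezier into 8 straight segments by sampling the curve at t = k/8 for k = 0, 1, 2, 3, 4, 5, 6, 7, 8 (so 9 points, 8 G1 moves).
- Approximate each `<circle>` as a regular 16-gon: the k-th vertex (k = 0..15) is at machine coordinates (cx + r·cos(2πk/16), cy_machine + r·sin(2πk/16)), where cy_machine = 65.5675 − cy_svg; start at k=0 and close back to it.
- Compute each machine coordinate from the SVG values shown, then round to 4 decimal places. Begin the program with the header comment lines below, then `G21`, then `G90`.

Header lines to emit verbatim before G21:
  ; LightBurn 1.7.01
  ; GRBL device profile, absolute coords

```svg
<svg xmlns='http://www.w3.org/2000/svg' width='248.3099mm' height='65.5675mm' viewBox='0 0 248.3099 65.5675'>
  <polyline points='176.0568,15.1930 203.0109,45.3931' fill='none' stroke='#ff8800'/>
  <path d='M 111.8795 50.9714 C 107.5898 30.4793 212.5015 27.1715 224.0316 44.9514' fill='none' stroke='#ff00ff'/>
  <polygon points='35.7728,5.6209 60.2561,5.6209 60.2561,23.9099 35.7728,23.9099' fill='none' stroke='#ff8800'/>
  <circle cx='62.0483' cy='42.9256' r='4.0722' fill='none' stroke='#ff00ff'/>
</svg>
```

1 u = 1 mm; y_m = 65.5675 − y.

[1] `<polyline>` line segment, #ff8800→score S472 F1747: (176.0568,50.3745) → (203.0109,20.1744)

[2] `<path>` cubic bezier, #ff00ff→engrave S215 F3242: (111.8795,14.5961) → (114.9940,21.4675) → (125.9721,26.6821) → (142.4398,30.1942) → (162.0231,31.9581) → (182.3480,31.9280) → (201.0403,30.0581) → (215.7262,26.3027) → (224.0316,20.6161)

[3] `<polygon>` rectangle, #ff8800→score S472 F1747: (35.7728,59.9466) → (60.2561,59.9466) → (60.2561,41.6576) → (35.7728,41.6576) → (35.7728,59.9466) (closed)

[4] `<circle>` circle, #ff00ff→engrave S215 F3242: (66.1205,22.6419) → (65.8105,24.2003) → (64.9278,25.5214) → (63.6067,26.4041) → (62.0483,26.7141) → (60.4899,26.4041) → (59.1688,25.5214) → (58.2861,24.2003) → (57.9761,22.6419) → (58.2861,21.0835) → (59.1688,19.7624) → (60.4899,18.8797) → (62.0483,18.5697) → (63.6067,18.8797) → (64.9278,19.7624) → (65.8105,21.0835) → (66.1205,22.6419) (closed)

; LightBurn 1.7.01
; GRBL device profile, absolute coords
G21
G90
G0 X176.0568 Y50.3745
M3 S472
G1 X203.0109 Y20.1744 F1747
M5
G0 X111.8795 Y14.5961
M3 S215
G1 X114.9940 Y21.4675 F3242
G1 X125.9721 Y26.6821
G1 X142.4398 Y30.1942
G1 X162.0231 Y31.9581
G1 X182.3480 Y31.9280
G1 X201.0403 Y30.0581
G1 X215.7262 Y26.3027
G1 X224.0316 Y20.6161
M5
G0 X35.7728 Y59.9466
M3 S472
G1 X60.2561 Y59.9466 F1747
G1 X60.2561 Y41.6576
G1 X35.7728 Y41.6576
G1 X35.7728 Y59.9466
M5
G0 X66.1205 Y22.6419
M3 S215
G1 X65.8105 Y24.2003 F3242
G1 X64.9278 Y25.5214
G1 X63.6067 Y26.4041
G1 X62.0483 Y26.7141
G1 X60.4899 Y26.4041
G1 X59.1688 Y25.5214
G1 X58.2861 Y24.2003
G1 X57.9761 Y22.6419
G1 X58.2861 Y21.0835
G1 X59.1688 Y19.7624
G1 X60.4899 Y18.8797
G1 X62.0483 Y18.5697
G1 X63.6067 Y18.8797
G1 X64.9278 Y19.7624
G1 X65.8105 Y21.0835
G1 X66.1205 Y22.6419
M5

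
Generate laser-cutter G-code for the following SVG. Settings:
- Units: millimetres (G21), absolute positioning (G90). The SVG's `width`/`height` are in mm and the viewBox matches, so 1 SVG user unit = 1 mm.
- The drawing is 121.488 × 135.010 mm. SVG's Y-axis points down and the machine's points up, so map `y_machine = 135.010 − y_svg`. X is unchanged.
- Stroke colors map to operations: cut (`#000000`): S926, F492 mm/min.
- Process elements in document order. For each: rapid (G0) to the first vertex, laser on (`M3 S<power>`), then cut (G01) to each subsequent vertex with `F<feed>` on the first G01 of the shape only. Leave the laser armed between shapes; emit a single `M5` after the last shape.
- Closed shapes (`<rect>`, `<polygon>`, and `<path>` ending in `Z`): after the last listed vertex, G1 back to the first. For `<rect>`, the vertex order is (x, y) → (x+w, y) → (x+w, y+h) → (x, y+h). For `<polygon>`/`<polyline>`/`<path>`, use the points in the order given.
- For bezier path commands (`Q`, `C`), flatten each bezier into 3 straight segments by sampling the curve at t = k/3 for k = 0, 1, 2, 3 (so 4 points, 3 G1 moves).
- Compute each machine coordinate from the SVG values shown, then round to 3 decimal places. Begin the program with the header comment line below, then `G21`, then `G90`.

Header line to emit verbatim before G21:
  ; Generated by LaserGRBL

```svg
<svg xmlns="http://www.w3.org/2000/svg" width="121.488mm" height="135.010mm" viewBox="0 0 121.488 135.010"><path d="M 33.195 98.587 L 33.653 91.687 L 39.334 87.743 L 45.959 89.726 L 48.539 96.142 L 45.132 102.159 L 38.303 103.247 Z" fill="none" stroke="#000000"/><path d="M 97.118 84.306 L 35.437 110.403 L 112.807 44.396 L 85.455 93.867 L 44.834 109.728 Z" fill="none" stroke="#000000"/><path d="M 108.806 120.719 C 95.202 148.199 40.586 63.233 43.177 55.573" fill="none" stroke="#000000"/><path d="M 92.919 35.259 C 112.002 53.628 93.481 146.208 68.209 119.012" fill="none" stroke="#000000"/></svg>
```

1 u = 1 mm; y_m = 135.010 − y.

[1] `<path>` regular polygon, #000000→cut S926 F492: (33.195,36.423) → (33.653,43.323) → (39.334,47.267) → (45.959,45.284) → (48.539,38.868) → (45.132,32.851) → (38.303,31.763) → (33.195,36.423) (closed)

[2] `<path>` closed polygon, #000000→cut S926 F492: (97.118,50.704) → (35.437,24.607) → (112.807,90.614) → (85.455,41.143) → (44.834,25.282) → (97.118,50.704) (closed)

[3] `<path>` cubic bezier, #000000→cut S926 F492: (108.806,14.291) → (85.169,17.265) → (56.017,53.036) → (43.177,79.437)

[4] `<path>` cubic bezier, #000000→cut S926 F492: (92.919,99.751) → (100.610,63.830) → (90.088,21.543) → (68.209,15.998)

; Generated by LaserGRBL
G21
G90
G0 X33.195 Y36.423
M3 S926
G01 X33.653 Y43.323 F492
G01 X39.334 Y47.267
G01 X45.959 Y45.284
G01 X48.539 Y38.868
G01 X45.132 Y32.851
G01 X38.303 Y31.763
G01 X33.195 Y36.423
G0 X97.118 Y50.704
M3 S926
G01 X35.437 Y24.607 F492
G01 X112.807 Y90.614
G01 X85.455 Y41.143
G01 X44.834 Y25.282
G01 X97.118 Y50.704
G0 X108.806 Y14.291
M3 S926
G01 X85.169 Y17.265 F492
G01 X56.017 Y53.036
G01 X43.177 Y79.437
G0 X92.919 Y99.751
M3 S926
G01 X100.610 Y63.830 F492
G01 X90.088 Y21.543
G01 X68.209 Y15.998
M5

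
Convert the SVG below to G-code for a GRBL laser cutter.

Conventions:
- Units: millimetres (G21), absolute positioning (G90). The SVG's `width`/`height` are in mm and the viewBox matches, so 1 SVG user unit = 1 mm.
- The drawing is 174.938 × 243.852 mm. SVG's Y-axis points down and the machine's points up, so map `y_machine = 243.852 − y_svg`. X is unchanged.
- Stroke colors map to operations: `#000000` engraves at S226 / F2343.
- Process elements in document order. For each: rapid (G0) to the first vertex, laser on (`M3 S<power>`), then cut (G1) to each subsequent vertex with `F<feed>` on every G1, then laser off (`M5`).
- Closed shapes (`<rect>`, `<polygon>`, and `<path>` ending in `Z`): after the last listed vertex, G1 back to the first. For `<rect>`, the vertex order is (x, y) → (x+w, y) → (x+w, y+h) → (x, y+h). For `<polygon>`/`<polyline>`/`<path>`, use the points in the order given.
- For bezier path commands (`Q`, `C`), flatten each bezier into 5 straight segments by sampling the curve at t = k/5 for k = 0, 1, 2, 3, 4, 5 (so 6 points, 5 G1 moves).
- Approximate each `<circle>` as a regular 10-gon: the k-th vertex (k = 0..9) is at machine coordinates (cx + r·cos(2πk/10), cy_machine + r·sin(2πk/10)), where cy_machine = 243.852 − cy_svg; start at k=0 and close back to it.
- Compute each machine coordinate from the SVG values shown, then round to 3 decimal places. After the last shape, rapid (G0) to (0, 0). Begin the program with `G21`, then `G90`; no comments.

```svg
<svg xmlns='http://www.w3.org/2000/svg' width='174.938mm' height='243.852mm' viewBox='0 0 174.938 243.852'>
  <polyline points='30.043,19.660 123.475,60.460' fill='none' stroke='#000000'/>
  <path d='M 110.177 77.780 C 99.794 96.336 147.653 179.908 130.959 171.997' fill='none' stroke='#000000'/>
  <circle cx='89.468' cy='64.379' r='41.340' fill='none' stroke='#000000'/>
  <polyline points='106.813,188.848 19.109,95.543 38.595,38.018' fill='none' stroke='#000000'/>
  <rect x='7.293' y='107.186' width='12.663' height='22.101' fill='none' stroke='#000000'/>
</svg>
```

viewBox `0 0 174.938 243.852` with mm width/height → 1 unit = 1 mm. Flip: y_m = 243.852 − y_svg.

**Shape 1** — `<polyline>` line segment, stroke `#000000` → engrave (S226, F2343). Machine vertices: (30.043,224.192) → (123.475,183.392). Open path.

**Shape 2** — `<path>` cubic bezier, stroke `#000000` → engrave (S226, F2343). Control points (SVG): P0=(110.177,77.780), P1=(99.794,96.336), P2=(147.653,179.908), P3=(130.959,171.997); sampled at t=k/5. Machine vertices: (110.177,166.072) → (109.954,148.388) → (117.815,122.613) → (127.865,96.258) → (134.211,76.834) → (130.959,71.855). Open path.

**Shape 3** — `<circle>` circle, stroke `#000000` → engrave (S226, F2343). Machine vertices: (130.808,179.473) → (122.913,203.772) → (102.243,218.790) → (76.693,218.790) → (56.023,203.772) → (48.128,179.473) → (56.023,155.174) → (76.693,140.156) → (102.243,140.156) → (122.913,155.174) → (130.808,179.473). Closed: final G1 returns to the first vertex.

**Shape 4** — `<polyline>` open polyline, stroke `#000000` → engrave (S226, F2343). Machine vertices: (106.813,55.004) → (19.109,148.309) → (38.595,205.834). Open path.

**Shape 5** — `<rect>` rectangle, stroke `#000000` → engrave (S226, F2343). Machine vertices: (7.293,136.666) → (19.956,136.666) → (19.956,114.565) → (7.293,114.565) → (7.293,136.666). Closed: final G1 returns to the first vertex.

G21
G90
G0 X30.043 Y224.192
M3 S226
G1 X123.475 Y183.392 F2343
M5
G0 X110.177 Y166.072
M3 S226
G1 X109.954 Y148.388 F2343
G1 X117.815 Y122.613 F2343
G1 X127.865 Y96.258 F2343
G1 X134.211 Y76.834 F2343
G1 X130.959 Y71.855 F2343
M5
G0 X130.808 Y179.473
M3 S226
G1 X122.913 Y203.772 F2343
G1 X102.243 Y218.790 F2343
G1 X76.693 Y218.790 F2343
G1 X56.023 Y203.772 F2343
G1 X48.128 Y179.473 F2343
G1 X56.023 Y155.174 F2343
G1 X76.693 Y140.156 F2343
G1 X102.243 Y140.156 F2343
G1 X122.913 Y155.174 F2343
G1 X130.808 Y179.473 F2343
M5
G0 X106.813 Y55.004
M3 S226
G1 X19.109 Y148.309 F2343
G1 X38.595 Y205.834 F2343
M5
G0 X7.293 Y136.666
M3 S226
G1 X19.956 Y136.666 F2343
G1 X19.956 Y114.565 F2343
G1 X7.293 Y114.565 F2343
G1 X7.293 Y136.666 F2343
M5
G0 X0.000 Y0.000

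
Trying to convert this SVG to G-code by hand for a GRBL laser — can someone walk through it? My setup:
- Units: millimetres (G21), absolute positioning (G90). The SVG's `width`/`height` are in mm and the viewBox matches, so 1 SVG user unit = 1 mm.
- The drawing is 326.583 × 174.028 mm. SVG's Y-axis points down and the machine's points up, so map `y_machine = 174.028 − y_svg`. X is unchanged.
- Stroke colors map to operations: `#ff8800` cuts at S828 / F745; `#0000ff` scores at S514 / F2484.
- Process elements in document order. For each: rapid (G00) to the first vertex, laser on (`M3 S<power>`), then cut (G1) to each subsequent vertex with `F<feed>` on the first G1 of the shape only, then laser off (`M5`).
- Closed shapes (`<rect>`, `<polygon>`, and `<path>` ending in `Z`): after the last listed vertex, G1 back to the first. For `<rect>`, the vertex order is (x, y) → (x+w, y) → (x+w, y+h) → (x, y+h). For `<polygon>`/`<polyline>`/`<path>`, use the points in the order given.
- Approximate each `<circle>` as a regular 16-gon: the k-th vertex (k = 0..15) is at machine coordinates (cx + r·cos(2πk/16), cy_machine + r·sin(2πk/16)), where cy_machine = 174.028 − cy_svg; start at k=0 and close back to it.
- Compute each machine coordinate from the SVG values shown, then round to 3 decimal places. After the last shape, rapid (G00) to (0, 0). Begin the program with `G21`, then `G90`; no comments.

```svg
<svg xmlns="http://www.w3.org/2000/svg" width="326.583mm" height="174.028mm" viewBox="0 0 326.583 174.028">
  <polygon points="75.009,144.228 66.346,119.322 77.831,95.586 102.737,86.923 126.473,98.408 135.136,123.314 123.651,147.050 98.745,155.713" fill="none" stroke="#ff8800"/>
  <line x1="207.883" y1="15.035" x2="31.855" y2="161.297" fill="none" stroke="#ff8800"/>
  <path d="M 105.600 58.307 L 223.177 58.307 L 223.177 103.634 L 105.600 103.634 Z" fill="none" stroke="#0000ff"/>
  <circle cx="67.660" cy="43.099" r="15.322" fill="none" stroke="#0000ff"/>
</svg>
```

Since the viewBox matches the mm dimensions, user units are millimetres directly. The only transform is the Y-flip y_m = 174.028 − y_svg.

Shape 1 is a regular polygon drawn with `<polygon>`. Its stroke #ff8800 means cut at S828, F745. After flipping Y the toolpath is (75.009,29.800) → (66.346,54.706) → (77.831,78.442) → (102.737,87.105) → (126.473,75.620) → (135.136,50.714) → (123.651,26.978) → (98.745,18.315) → (75.009,29.800), returning to the start.

Shape 2 is a line segment drawn with `<line>`. Its stroke #ff8800 means cut at S828, F745. After flipping Y the toolpath is (207.883,158.993) → (31.855,12.731).

Shape 3 is a rectangle drawn with `<path>`. Its stroke #0000ff means score at S514, F2484. After flipping Y the toolpath is (105.600,115.721) → (223.177,115.721) → (223.177,70.394) → (105.600,70.394) → (105.600,115.721), returning to the start.

Shape 4 is a circle drawn with `<circle>`. Its stroke #0000ff means score at S514, F2484. After flipping Y the toolpath is (82.982,130.929) → (81.816,136.792) → (78.494,141.763) → (73.523,145.085) → (67.660,146.251) → (61.797,145.085) → (56.826,141.763) → (53.504,136.792) → (52.338,130.929) → (53.504,125.066) → (56.826,120.095) → (61.797,116.773) → (67.660,115.607) → (73.523,116.773) → (78.494,120.095) → (81.816,125.066) → (82.982,130.929), returning to the start.

G21
G90
G00 X75.009 Y29.800
M3 S828
G1 X66.346 Y54.706 F745
G1 X77.831 Y78.442
G1 X102.737 Y87.105
G1 X126.473 Y75.620
G1 X135.136 Y50.714
G1 X123.651 Y26.978
G1 X98.745 Y18.315
G1 X75.009 Y29.800
M5
G00 X207.883 Y158.993
M3 S828
G1 X31.855 Y12.731 F745
M5
G00 X105.600 Y115.721
M3 S514
G1 X223.177 Y115.721 F2484
G1 X223.177 Y70.394
G1 X105.600 Y70.394
G1 X105.600 Y115.721
M5
G00 X82.982 Y130.929
M3 S514
G1 X81.816 Y136.792 F2484
G1 X78.494 Y141.763
G1 X73.523 Y145.085
G1 X67.660 Y146.251
G1 X61.797 Y145.085
G1 X56.826 Y141.763
G1 X53.504 Y136.792
G1 X52.338 Y130.929
G1 X53.504 Y125.066
G1 X56.826 Y120.095
G1 X61.797 Y116.773
G1 X67.660 Y115.607
G1 X73.523 Y116.773
G1 X78.494 Y120.095
G1 X81.816 Y125.066
G1 X82.982 Y130.929
M5
G00 X0.000 Y0.000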